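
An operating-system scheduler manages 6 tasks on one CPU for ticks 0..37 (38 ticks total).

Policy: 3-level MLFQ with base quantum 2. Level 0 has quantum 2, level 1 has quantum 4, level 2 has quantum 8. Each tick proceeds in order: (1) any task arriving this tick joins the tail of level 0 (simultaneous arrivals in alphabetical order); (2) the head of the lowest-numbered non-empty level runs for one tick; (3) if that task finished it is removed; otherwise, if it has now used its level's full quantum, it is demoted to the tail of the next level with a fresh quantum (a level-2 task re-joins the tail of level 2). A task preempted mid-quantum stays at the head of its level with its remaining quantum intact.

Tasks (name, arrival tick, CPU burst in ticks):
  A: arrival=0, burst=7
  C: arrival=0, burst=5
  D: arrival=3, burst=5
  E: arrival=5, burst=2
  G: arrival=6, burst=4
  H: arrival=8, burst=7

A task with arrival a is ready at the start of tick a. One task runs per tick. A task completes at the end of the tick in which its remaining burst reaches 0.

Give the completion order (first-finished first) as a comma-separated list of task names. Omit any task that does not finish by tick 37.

t=0: L0/L1/L2 = AC/-/- → run A
t=1: L0/L1/L2 = AC/-/- → run A
t=2: L0/L1/L2 = C/A/- → run C
t=3: L0/L1/L2 = CD/A/- → run C
t=4: L0/L1/L2 = D/AC/- → run D
t=5: L0/L1/L2 = DE/AC/- → run D
t=6: L0/L1/L2 = EG/ACD/- → run E
t=7: L0/L1/L2 = EG/ACD/- → run E
t=8: L0/L1/L2 = GH/ACD/- → run G
t=9: L0/L1/L2 = GH/ACD/- → run G
t=10: L0/L1/L2 = H/ACDG/- → run H
t=11: L0/L1/L2 = H/ACDG/- → run H
t=12: L0/L1/L2 = -/ACDGH/- → run A
t=13: L0/L1/L2 = -/ACDGH/- → run A
t=14: L0/L1/L2 = -/ACDGH/- → run A
t=15: L0/L1/L2 = -/ACDGH/- → run A
t=16: L0/L1/L2 = -/CDGH/A → run C
t=17: L0/L1/L2 = -/CDGH/A → run C
t=18: L0/L1/L2 = -/CDGH/A → run C
t=19: L0/L1/L2 = -/DGH/A → run D
t=20: L0/L1/L2 = -/DGH/A → run D
t=21: L0/L1/L2 = -/DGH/A → run D
t=22: L0/L1/L2 = -/GH/A → run G
t=23: L0/L1/L2 = -/GH/A → run G
t=24: L0/L1/L2 = -/H/A → run H
t=25: L0/L1/L2 = -/H/A → run H
t=26: L0/L1/L2 = -/H/A → run H
t=27: L0/L1/L2 = -/H/A → run H
t=28: L0/L1/L2 = -/-/AH → run A
t=29: L0/L1/L2 = -/-/H → run H
t=30: (idle)
t=31: (idle)
t=32: (idle)
t=33: (idle)
t=34: (idle)
t=35: (idle)
t=36: (idle)
t=37: (idle)

completion order = E, C, D, G, A, H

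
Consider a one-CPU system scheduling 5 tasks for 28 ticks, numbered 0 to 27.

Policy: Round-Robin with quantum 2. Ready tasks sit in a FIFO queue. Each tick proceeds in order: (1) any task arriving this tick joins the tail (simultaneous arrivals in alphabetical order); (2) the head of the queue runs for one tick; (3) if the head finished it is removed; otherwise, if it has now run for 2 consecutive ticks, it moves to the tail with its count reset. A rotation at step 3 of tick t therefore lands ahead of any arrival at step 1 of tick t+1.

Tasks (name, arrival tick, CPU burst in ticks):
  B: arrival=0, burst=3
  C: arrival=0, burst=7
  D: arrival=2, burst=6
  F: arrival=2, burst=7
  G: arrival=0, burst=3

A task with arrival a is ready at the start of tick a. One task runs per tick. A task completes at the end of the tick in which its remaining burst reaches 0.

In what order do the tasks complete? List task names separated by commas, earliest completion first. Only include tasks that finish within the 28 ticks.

t=0: queue=[B,C,G] q_used=0 → run B
t=1: queue=[B,C,G] q_used=1 → run B
t=2: queue=[C,G,B,D,F] q_used=0 → run C
t=3: queue=[C,G,B,D,F] q_used=1 → run C
t=4: queue=[G,B,D,F,C] q_used=0 → run G
t=5: queue=[G,B,D,F,C] q_used=1 → run G
t=6: queue=[B,D,F,C,G] q_used=0 → run B
t=7: queue=[D,F,C,G] q_used=0 → run D
t=8: queue=[D,F,C,G] q_used=1 → run D
t=9: queue=[F,C,G,D] q_used=0 → run F
t=10: queue=[F,C,G,D] q_used=1 → run F
t=11: queue=[C,G,D,F] q_used=0 → run C
t=12: queue=[C,G,D,F] q_used=1 → run C
t=13: queue=[G,D,F,C] q_used=0 → run G
t=14: queue=[D,F,C] q_used=0 → run D
t=15: queue=[D,F,C] q_used=1 → run D
t=16: queue=[F,C,D] q_used=0 → run F
t=17: queue=[F,C,D] q_used=1 → run F
t=18: queue=[C,D,F] q_used=0 → run C
t=19: queue=[C,D,F] q_used=1 → run C
t=20: queue=[D,F,C] q_used=0 → run D
t=21: queue=[D,F,C] q_used=1 → run D
t=22: queue=[F,C] q_used=0 → run F
t=23: queue=[F,C] q_used=1 → run F
t=24: queue=[C,F] q_used=0 → run C
t=25: queue=[F] q_used=0 → run F
t=26: (idle)
t=27: (idle)

completion order = B, G, D, C, F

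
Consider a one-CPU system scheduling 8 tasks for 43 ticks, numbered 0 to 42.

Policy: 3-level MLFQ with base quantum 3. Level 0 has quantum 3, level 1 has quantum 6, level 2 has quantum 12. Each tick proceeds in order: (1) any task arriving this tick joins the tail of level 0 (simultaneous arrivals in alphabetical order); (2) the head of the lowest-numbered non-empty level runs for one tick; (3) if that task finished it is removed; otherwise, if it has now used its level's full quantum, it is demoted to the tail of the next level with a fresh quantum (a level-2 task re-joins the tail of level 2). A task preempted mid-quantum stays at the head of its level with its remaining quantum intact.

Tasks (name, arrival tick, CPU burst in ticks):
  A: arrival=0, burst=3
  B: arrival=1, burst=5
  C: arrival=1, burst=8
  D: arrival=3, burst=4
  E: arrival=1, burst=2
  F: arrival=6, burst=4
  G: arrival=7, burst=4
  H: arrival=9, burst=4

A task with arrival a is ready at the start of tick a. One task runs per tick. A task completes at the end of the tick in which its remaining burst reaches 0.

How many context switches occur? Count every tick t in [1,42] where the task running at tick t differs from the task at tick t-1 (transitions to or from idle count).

t=0: L0/L1/L2 = A/-/- → run A
t=1: L0/L1/L2 = ABCE/-/- → run A
t=2: L0/L1/L2 = ABCE/-/- → run A
t=3: L0/L1/L2 = BCED/-/- → run B
t=4: L0/L1/L2 = BCED/-/- → run B
t=5: L0/L1/L2 = BCED/-/- → run B
t=6: L0/L1/L2 = CEDF/B/- → run C
t=7: L0/L1/L2 = CEDFG/B/- → run C
t=8: L0/L1/L2 = CEDFG/B/- → run C
t=9: L0/L1/L2 = EDFGH/BC/- → run E
t=10: L0/L1/L2 = EDFGH/BC/- → run E
t=11: L0/L1/L2 = DFGH/BC/- → run D
t=12: L0/L1/L2 = DFGH/BC/- → run D
t=13: L0/L1/L2 = DFGH/BC/- → run D
t=14: L0/L1/L2 = FGH/BCD/- → run F
t=15: L0/L1/L2 = FGH/BCD/- → run F
t=16: L0/L1/L2 = FGH/BCD/- → run F
t=17: L0/L1/L2 = GH/BCDF/- → run G
t=18: L0/L1/L2 = GH/BCDF/- → run G
t=19: L0/L1/L2 = GH/BCDF/- → run G
t=20: L0/L1/L2 = H/BCDFG/- → run H
t=21: L0/L1/L2 = H/BCDFG/- → run H
t=22: L0/L1/L2 = H/BCDFG/- → run H
t=23: L0/L1/L2 = -/BCDFGH/- → run B
t=24: L0/L1/L2 = -/BCDFGH/- → run B
t=25: L0/L1/L2 = -/CDFGH/- → run C
t=26: L0/L1/L2 = -/CDFGH/- → run C
t=27: L0/L1/L2 = -/CDFGH/- → run C
t=28: L0/L1/L2 = -/CDFGH/- → run C
t=29: L0/L1/L2 = -/CDFGH/- → run C
t=30: L0/L1/L2 = -/DFGH/- → run D
t=31: L0/L1/L2 = -/FGH/- → run F
t=32: L0/L1/L2 = -/GH/- → run G
t=33: L0/L1/L2 = -/H/- → run H
t=34: (idle)
t=35: (idle)
t=36: (idle)
t=37: (idle)
t=38: (idle)
t=39: (idle)
t=40: (idle)
t=41: (idle)
t=42: (idle)

context switches = 14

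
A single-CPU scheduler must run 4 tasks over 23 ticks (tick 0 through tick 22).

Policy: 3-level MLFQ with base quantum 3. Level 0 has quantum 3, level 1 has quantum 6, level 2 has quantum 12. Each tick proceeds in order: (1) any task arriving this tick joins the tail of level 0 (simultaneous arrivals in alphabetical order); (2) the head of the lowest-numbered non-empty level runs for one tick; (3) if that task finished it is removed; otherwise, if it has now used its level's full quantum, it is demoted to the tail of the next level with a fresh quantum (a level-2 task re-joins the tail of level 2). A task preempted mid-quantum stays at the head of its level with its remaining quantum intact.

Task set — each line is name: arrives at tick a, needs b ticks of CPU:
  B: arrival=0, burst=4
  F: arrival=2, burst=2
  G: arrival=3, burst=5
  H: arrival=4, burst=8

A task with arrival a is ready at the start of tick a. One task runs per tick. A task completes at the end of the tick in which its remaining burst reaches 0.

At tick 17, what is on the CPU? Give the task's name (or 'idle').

t=0: L0/L1/L2 = B/-/- → run B
t=1: L0/L1/L2 = B/-/- → run B
t=2: L0/L1/L2 = BF/-/- → run B
t=3: L0/L1/L2 = FG/B/- → run F
t=4: L0/L1/L2 = FGH/B/- → run F
t=5: L0/L1/L2 = GH/B/- → run G
t=6: L0/L1/L2 = GH/B/- → run G
t=7: L0/L1/L2 = GH/B/- → run G
t=8: L0/L1/L2 = H/BG/- → run H
t=9: L0/L1/L2 = H/BG/- → run H
t=10: L0/L1/L2 = H/BG/- → run H
t=11: L0/L1/L2 = -/BGH/- → run B
t=12: L0/L1/L2 = -/GH/- → run G
t=13: L0/L1/L2 = -/GH/- → run G
t=14: L0/L1/L2 = -/H/- → run H
t=15: L0/L1/L2 = -/H/- → run H
t=16: L0/L1/L2 = -/H/- → run H
t=17: L0/L1/L2 = -/H/- → run H
t=18: L0/L1/L2 = -/H/- → run H
t=19: (idle)
t=20: (idle)
t=21: (idle)
t=22: (idle)

running at tick 17 = H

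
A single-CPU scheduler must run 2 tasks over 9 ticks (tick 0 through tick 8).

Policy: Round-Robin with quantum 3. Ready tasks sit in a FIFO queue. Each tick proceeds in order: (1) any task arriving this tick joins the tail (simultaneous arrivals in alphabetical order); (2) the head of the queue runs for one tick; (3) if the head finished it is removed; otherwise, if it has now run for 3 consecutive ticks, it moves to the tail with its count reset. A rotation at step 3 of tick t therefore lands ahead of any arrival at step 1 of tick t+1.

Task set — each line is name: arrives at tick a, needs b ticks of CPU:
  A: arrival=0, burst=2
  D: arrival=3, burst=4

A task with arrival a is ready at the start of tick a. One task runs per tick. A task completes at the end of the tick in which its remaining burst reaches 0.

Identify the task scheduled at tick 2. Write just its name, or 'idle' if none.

t=0: queue=[A] q_used=0 → run A
t=1: queue=[A] q_used=1 → run A
t=2: (idle)
t=3: queue=[D] q_used=0 → run D
t=4: queue=[D] q_used=1 → run D
t=5: queue=[D] q_used=2 → run D
t=6: queue=[D] q_used=0 → run D
t=7: (idle)
t=8: (idle)

running at tick 2 = idle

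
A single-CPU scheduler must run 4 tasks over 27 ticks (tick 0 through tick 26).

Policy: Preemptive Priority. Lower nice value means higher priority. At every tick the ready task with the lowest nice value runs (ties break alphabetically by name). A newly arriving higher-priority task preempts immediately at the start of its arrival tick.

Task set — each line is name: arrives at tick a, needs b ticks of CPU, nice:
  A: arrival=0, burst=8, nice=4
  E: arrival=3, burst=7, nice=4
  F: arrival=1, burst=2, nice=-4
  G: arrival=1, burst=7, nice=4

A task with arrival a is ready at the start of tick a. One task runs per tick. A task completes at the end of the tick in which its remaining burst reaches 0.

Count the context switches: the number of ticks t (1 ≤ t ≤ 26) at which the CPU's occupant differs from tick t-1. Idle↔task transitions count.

context switches = 5

t=0: ready={A} → run A
t=1: ready={A,F,G} → run F
t=2: ready={A,F,G} → run F
t=3: ready={A,E,G} → run A
t=4: ready={A,E,G} → run A
t=5: ready={A,E,G} → run A
t=6: ready={A,E,G} → run A
t=7: ready={A,E,G} → run A
t=8: ready={A,E,G} → run A
t=9: ready={A,E,G} → run A
t=10: ready={E,G} → run E
t=11: ready={E,G} → run E
t=12: ready={E,G} → run E
t=13: ready={E,G} → run E
t=14: ready={E,G} → run E
t=15: ready={E,G} → run E
t=16: ready={E,G} → run E
t=17: ready={G} → run G
t=18: ready={G} → run G
t=19: ready={G} → run G
t=20: ready={G} → run G
t=21: ready={G} → run G
t=22: ready={G} → run G
t=23: ready={G} → run G
t=24: (idle)
t=25: (idle)
t=26: (idle)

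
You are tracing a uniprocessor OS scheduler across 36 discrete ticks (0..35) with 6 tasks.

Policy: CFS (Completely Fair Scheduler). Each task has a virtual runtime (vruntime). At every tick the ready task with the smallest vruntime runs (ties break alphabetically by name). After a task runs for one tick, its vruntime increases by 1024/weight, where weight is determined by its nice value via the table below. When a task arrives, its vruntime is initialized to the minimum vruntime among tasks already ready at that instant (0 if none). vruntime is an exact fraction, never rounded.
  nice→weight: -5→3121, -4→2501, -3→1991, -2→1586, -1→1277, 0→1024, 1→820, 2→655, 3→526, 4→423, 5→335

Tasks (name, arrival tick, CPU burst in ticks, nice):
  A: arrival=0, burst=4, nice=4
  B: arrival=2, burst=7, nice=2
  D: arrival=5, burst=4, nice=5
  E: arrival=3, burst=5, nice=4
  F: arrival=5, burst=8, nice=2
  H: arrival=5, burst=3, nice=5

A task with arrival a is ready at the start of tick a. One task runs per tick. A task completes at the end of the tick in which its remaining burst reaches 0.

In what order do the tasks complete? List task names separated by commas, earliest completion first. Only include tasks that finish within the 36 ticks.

completion order = A, H, B, E, D, F

t=0: vr[A=0] → run A
t=1: vr[A=1024/423] → run A
t=2: vr[A=2048/423 B=2048/423] → run A
t=3: vr[A=1024/141 B=2048/423 E=2048/423] → run B
t=4: vr[A=1024/141 B=1774592/277065 E=2048/423] → run E
t=5: vr[A=1024/141 B=1774592/277065 D=1774592/277065 E=1024/141 F=1774592/277065 H=1774592/277065] → run B
t=6: vr[A=1024/141 B=2207744/277065 D=1774592/277065 E=1024/141 F=1774592/277065 H=1774592/277065] → run D
t=7: vr[A=1024/141 B=2207744/277065 D=175640576/18563355 E=1024/141 F=1774592/277065 H=1774592/277065] → run F
t=8: vr[A=1024/141 B=2207744/277065 D=175640576/18563355 E=1024/141 F=2207744/277065 H=1774592/277065] → run H
t=9: vr[A=1024/141 B=2207744/277065 D=175640576/18563355 E=1024/141 F=2207744/277065 H=175640576/18563355] → run A
t=10: vr[B=2207744/277065 D=175640576/18563355 E=1024/141 F=2207744/277065 H=175640576/18563355] → run E
t=11: vr[B=2207744/277065 D=175640576/18563355 E=4096/423 F=2207744/277065 H=175640576/18563355] → run B
t=12: vr[B=2640896/277065 D=175640576/18563355 E=4096/423 F=2207744/277065 H=175640576/18563355] → run F
t=13: vr[B=2640896/277065 D=175640576/18563355 E=4096/423 F=2640896/277065 H=175640576/18563355] → run D
t=14: vr[B=2640896/277065 D=232383488/18563355 E=4096/423 F=2640896/277065 H=175640576/18563355] → run H
t=15: vr[B=2640896/277065 D=232383488/18563355 E=4096/423 F=2640896/277065 H=232383488/18563355] → run B
t=16: vr[B=3074048/277065 D=232383488/18563355 E=4096/423 F=2640896/277065 H=232383488/18563355] → run F
t=17: vr[B=3074048/277065 D=232383488/18563355 E=4096/423 F=3074048/277065 H=232383488/18563355] → run E
t=18: vr[B=3074048/277065 D=232383488/18563355 E=5120/423 F=3074048/277065 H=232383488/18563355] → run B
t=19: vr[B=701440/55413 D=232383488/18563355 E=5120/423 F=3074048/277065 H=232383488/18563355] → run F
t=20: vr[B=701440/55413 D=232383488/18563355 E=5120/423 F=701440/55413 H=232383488/18563355] → run E
t=21: vr[B=701440/55413 D=232383488/18563355 E=2048/141 F=701440/55413 H=232383488/18563355] → run D
t=22: vr[B=701440/55413 D=57825280/3712671 E=2048/141 F=701440/55413 H=232383488/18563355] → run H
t=23: vr[B=701440/55413 D=57825280/3712671 E=2048/141 F=701440/55413] → run B
t=24: vr[B=3940352/277065 D=57825280/3712671 E=2048/141 F=701440/55413] → run F
t=25: vr[B=3940352/277065 D=57825280/3712671 E=2048/141 F=3940352/277065] → run B
t=26: vr[D=57825280/3712671 E=2048/141 F=3940352/277065] → run F
t=27: vr[D=57825280/3712671 E=2048/141 F=4373504/277065] → run E
t=28: vr[D=57825280/3712671 F=4373504/277065] → run D
t=29: vr[F=4373504/277065] → run F
t=30: vr[F=4806656/277065] → run F
t=31: (idle)
t=32: (idle)
t=33: (idle)
t=34: (idle)
t=35: (idle)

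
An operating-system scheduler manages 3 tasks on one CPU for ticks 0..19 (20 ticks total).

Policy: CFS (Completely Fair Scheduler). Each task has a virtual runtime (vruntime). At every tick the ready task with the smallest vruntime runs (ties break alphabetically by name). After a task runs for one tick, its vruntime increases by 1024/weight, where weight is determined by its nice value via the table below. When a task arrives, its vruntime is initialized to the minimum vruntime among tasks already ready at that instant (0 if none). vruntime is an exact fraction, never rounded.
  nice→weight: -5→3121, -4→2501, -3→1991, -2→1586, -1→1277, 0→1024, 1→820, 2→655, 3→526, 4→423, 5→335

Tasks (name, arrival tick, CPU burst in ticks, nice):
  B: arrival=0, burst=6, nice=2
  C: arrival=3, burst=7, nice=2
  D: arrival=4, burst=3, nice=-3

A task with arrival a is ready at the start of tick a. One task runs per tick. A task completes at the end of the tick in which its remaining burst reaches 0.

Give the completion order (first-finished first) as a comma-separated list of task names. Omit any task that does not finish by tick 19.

t=0: vr[B=0] → run B
t=1: vr[B=1024/655] → run B
t=2: vr[B=2048/655] → run B
t=3: vr[B=3072/655 C=3072/655] → run B
t=4: vr[B=4096/655 C=3072/655 D=3072/655] → run C
t=5: vr[B=4096/655 C=4096/655 D=3072/655] → run D
t=6: vr[B=4096/655 C=4096/655 D=6787072/1304105] → run D
t=7: vr[B=4096/655 C=4096/655 D=7457792/1304105] → run D
t=8: vr[B=4096/655 C=4096/655] → run B
t=9: vr[B=1024/131 C=4096/655] → run C
t=10: vr[B=1024/131 C=1024/131] → run B
t=11: vr[C=1024/131] → run C
t=12: vr[C=6144/655] → run C
t=13: vr[C=7168/655] → run C
t=14: vr[C=8192/655] → run C
t=15: vr[C=9216/655] → run C
t=16: (idle)
t=17: (idle)
t=18: (idle)
t=19: (idle)

completion order = D, B, C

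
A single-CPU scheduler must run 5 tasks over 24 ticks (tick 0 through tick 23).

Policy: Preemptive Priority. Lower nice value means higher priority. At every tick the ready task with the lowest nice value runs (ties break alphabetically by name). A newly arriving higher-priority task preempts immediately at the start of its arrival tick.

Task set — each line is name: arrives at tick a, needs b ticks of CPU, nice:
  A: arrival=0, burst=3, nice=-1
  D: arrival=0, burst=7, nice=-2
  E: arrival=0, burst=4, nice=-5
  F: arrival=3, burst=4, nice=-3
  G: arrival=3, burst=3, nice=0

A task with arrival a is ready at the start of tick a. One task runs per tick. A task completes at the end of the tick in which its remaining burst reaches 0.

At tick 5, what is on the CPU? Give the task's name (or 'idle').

t=0: ready={A,D,E} → run E
t=1: ready={A,D,E} → run E
t=2: ready={A,D,E} → run E
t=3: ready={A,D,E,F,G} → run E
t=4: ready={A,D,F,G} → run F
t=5: ready={A,D,F,G} → run F
t=6: ready={A,D,F,G} → run F
t=7: ready={A,D,F,G} → run F
t=8: ready={A,D,G} → run D
t=9: ready={A,D,G} → run D
t=10: ready={A,D,G} → run D
t=11: ready={A,D,G} → run D
t=12: ready={A,D,G} → run D
t=13: ready={A,D,G} → run D
t=14: ready={A,D,G} → run D
t=15: ready={A,G} → run A
t=16: ready={A,G} → run A
t=17: ready={A,G} → run A
t=18: ready={G} → run G
t=19: ready={G} → run G
t=20: ready={G} → run G
t=21: (idle)
t=22: (idle)
t=23: (idle)

running at tick 5 = F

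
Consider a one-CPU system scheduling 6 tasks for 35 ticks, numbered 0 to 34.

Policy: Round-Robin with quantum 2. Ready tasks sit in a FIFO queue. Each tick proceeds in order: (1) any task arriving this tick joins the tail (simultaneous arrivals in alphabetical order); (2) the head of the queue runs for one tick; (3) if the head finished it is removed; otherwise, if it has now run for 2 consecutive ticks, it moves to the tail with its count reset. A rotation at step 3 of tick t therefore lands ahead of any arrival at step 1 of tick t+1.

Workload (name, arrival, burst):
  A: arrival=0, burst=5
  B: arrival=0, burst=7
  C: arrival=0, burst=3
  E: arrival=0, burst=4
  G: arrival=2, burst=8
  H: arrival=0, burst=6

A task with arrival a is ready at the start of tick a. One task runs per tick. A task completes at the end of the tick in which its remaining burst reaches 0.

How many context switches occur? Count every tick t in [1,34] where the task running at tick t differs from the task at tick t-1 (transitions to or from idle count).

t=0: queue=[A,B,C,E,H] q_used=0 → run A
t=1: queue=[A,B,C,E,H] q_used=1 → run A
t=2: queue=[B,C,E,H,A,G] q_used=0 → run B
t=3: queue=[B,C,E,H,A,G] q_used=1 → run B
t=4: queue=[C,E,H,A,G,B] q_used=0 → run C
t=5: queue=[C,E,H,A,G,B] q_used=1 → run C
t=6: queue=[E,H,A,G,B,C] q_used=0 → run E
t=7: queue=[E,H,A,G,B,C] q_used=1 → run E
t=8: queue=[H,A,G,B,C,E] q_used=0 → run H
t=9: queue=[H,A,G,B,C,E] q_used=1 → run H
t=10: queue=[A,G,B,C,E,H] q_used=0 → run A
t=11: queue=[A,G,B,C,E,H] q_used=1 → run A
t=12: queue=[G,B,C,E,H,A] q_used=0 → run G
t=13: queue=[G,B,C,E,H,A] q_used=1 → run G
t=14: queue=[B,C,E,H,A,G] q_used=0 → run B
t=15: queue=[B,C,E,H,A,G] q_used=1 → run B
t=16: queue=[C,E,H,A,G,B] q_used=0 → run C
t=17: queue=[E,H,A,G,B] q_used=0 → run E
t=18: queue=[E,H,A,G,B] q_used=1 → run E
t=19: queue=[H,A,G,B] q_used=0 → run H
t=20: queue=[H,A,G,B] q_used=1 → run H
t=21: queue=[A,G,B,H] q_used=0 → run A
t=22: queue=[G,B,H] q_used=0 → run G
t=23: queue=[G,B,H] q_used=1 → run G
t=24: queue=[B,H,G] q_used=0 → run B
t=25: queue=[B,H,G] q_used=1 → run B
t=26: queue=[H,G,B] q_used=0 → run H
t=27: queue=[H,G,B] q_used=1 → run H
t=28: queue=[G,B] q_used=0 → run G
t=29: queue=[G,B] q_used=1 → run G
t=30: queue=[B,G] q_used=0 → run B
t=31: queue=[G] q_used=0 → run G
t=32: queue=[G] q_used=1 → run G
t=33: (idle)
t=34: (idle)

context switches = 18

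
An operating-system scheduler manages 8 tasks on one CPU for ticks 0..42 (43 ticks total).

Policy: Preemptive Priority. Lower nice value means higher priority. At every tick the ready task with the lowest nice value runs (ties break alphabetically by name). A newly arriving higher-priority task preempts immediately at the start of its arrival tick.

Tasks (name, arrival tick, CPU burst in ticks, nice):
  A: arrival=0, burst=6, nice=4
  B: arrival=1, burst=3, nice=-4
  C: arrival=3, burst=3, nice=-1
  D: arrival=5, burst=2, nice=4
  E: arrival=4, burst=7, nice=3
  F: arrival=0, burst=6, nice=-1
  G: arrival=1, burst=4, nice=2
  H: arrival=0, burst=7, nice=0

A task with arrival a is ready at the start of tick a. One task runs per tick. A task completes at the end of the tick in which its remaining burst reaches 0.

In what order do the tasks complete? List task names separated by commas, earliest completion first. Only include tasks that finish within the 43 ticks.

t=0: ready={A,F,H} → run F
t=1: ready={A,B,F,G,H} → run B
t=2: ready={A,B,F,G,H} → run B
t=3: ready={A,B,C,F,G,H} → run B
t=4: ready={A,C,E,F,G,H} → run C
t=5: ready={A,C,D,E,F,G,H} → run C
t=6: ready={A,C,D,E,F,G,H} → run C
t=7: ready={A,D,E,F,G,H} → run F
t=8: ready={A,D,E,F,G,H} → run F
t=9: ready={A,D,E,F,G,H} → run F
t=10: ready={A,D,E,F,G,H} → run F
t=11: ready={A,D,E,F,G,H} → run F
t=12: ready={A,D,E,G,H} → run H
t=13: ready={A,D,E,G,H} → run H
t=14: ready={A,D,E,G,H} → run H
t=15: ready={A,D,E,G,H} → run H
t=16: ready={A,D,E,G,H} → run H
t=17: ready={A,D,E,G,H} → run H
t=18: ready={A,D,E,G,H} → run H
t=19: ready={A,D,E,G} → run G
t=20: ready={A,D,E,G} → run G
t=21: ready={A,D,E,G} → run G
t=22: ready={A,D,E,G} → run G
t=23: ready={A,D,E} → run E
t=24: ready={A,D,E} → run E
t=25: ready={A,D,E} → run E
t=26: ready={A,D,E} → run E
t=27: ready={A,D,E} → run E
t=28: ready={A,D,E} → run E
t=29: ready={A,D,E} → run E
t=30: ready={A,D} → run A
t=31: ready={A,D} → run A
t=32: ready={A,D} → run A
t=33: ready={A,D} → run A
t=34: ready={A,D} → run A
t=35: ready={A,D} → run A
t=36: ready={D} → run D
t=37: ready={D} → run D
t=38: (idle)
t=39: (idle)
t=40: (idle)
t=41: (idle)
t=42: (idle)

completion order = B, C, F, H, G, E, A, D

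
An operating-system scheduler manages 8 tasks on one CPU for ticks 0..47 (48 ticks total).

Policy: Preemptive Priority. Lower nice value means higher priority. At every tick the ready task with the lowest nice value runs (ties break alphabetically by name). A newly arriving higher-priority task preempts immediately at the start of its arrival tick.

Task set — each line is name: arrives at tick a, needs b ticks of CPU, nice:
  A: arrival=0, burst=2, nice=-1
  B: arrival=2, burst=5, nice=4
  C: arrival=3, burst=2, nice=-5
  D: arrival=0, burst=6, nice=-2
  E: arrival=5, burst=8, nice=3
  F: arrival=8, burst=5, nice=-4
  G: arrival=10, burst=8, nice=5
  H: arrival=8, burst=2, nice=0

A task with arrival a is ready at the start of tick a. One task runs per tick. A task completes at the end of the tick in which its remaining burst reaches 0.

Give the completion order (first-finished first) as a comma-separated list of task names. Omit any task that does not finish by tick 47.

t=0: ready={A,D} → run D
t=1: ready={A,D} → run D
t=2: ready={A,B,D} → run D
t=3: ready={A,B,C,D} → run C
t=4: ready={A,B,C,D} → run C
t=5: ready={A,B,D,E} → run D
t=6: ready={A,B,D,E} → run D
t=7: ready={A,B,D,E} → run D
t=8: ready={A,B,E,F,H} → run F
t=9: ready={A,B,E,F,H} → run F
t=10: ready={A,B,E,F,G,H} → run F
t=11: ready={A,B,E,F,G,H} → run F
t=12: ready={A,B,E,F,G,H} → run F
t=13: ready={A,B,E,G,H} → run A
t=14: ready={A,B,E,G,H} → run A
t=15: ready={B,E,G,H} → run H
t=16: ready={B,E,G,H} → run H
t=17: ready={B,E,G} → run E
t=18: ready={B,E,G} → run E
t=19: ready={B,E,G} → run E
t=20: ready={B,E,G} → run E
t=21: ready={B,E,G} → run E
t=22: ready={B,E,G} → run E
t=23: ready={B,E,G} → run E
t=24: ready={B,E,G} → run E
t=25: ready={B,G} → run B
t=26: ready={B,G} → run B
t=27: ready={B,G} → run B
t=28: ready={B,G} → run B
t=29: ready={B,G} → run B
t=30: ready={G} → run G
t=31: ready={G} → run G
t=32: ready={G} → run G
t=33: ready={G} → run G
t=34: ready={G} → run G
t=35: ready={G} → run G
t=36: ready={G} → run G
t=37: ready={G} → run G
t=38: (idle)
t=39: (idle)
t=40: (idle)
t=41: (idle)
t=42: (idle)
t=43: (idle)
t=44: (idle)
t=45: (idle)
t=46: (idle)
t=47: (idle)

completion order = C, D, F, A, H, E, B, G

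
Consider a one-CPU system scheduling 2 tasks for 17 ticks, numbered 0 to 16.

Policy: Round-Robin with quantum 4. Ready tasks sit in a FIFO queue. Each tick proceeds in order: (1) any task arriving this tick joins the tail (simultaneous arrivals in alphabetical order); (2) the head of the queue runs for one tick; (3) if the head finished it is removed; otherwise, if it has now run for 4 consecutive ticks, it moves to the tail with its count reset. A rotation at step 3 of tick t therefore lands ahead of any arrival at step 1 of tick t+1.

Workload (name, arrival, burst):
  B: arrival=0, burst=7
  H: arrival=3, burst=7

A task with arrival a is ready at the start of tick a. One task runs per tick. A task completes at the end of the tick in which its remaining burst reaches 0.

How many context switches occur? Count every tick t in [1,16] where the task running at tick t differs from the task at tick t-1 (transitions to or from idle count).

context switches = 4

t=0: queue=[B] q_used=0 → run B
t=1: queue=[B] q_used=1 → run B
t=2: queue=[B] q_used=2 → run B
t=3: queue=[B,H] q_used=3 → run B
t=4: queue=[H,B] q_used=0 → run H
t=5: queue=[H,B] q_used=1 → run H
t=6: queue=[H,B] q_used=2 → run H
t=7: queue=[H,B] q_used=3 → run H
t=8: queue=[B,H] q_used=0 → run B
t=9: queue=[B,H] q_used=1 → run B
t=10: queue=[B,H] q_used=2 → run B
t=11: queue=[H] q_used=0 → run H
t=12: queue=[H] q_used=1 → run H
t=13: queue=[H] q_used=2 → run H
t=14: (idle)
t=15: (idle)
t=16: (idle)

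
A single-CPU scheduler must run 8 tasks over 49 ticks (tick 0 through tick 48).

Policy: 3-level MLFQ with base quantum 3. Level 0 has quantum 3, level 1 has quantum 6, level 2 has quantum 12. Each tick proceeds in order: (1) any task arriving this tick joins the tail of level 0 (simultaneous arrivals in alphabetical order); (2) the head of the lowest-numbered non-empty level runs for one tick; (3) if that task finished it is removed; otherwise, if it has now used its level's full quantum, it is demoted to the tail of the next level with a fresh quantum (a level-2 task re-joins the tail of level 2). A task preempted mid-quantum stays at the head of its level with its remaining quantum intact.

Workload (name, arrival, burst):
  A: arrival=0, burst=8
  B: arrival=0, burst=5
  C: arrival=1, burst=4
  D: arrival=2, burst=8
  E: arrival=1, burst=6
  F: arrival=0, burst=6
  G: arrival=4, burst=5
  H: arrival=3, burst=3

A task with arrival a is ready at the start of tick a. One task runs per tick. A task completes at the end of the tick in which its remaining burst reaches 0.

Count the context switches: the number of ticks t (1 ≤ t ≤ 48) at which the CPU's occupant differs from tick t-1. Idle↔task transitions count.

context switches = 15

t=0: L0/L1/L2 = ABF/-/- → run A
t=1: L0/L1/L2 = ABFCE/-/- → run A
t=2: L0/L1/L2 = ABFCED/-/- → run A
t=3: L0/L1/L2 = BFCEDH/A/- → run B
t=4: L0/L1/L2 = BFCEDHG/A/- → run B
t=5: L0/L1/L2 = BFCEDHG/A/- → run B
t=6: L0/L1/L2 = FCEDHG/AB/- → run F
t=7: L0/L1/L2 = FCEDHG/AB/- → run F
t=8: L0/L1/L2 = FCEDHG/AB/- → run F
t=9: L0/L1/L2 = CEDHG/ABF/- → run C
t=10: L0/L1/L2 = CEDHG/ABF/- → run C
t=11: L0/L1/L2 = CEDHG/ABF/- → run C
t=12: L0/L1/L2 = EDHG/ABFC/- → run E
t=13: L0/L1/L2 = EDHG/ABFC/- → run E
t=14: L0/L1/L2 = EDHG/ABFC/- → run E
t=15: L0/L1/L2 = DHG/ABFCE/- → run D
t=16: L0/L1/L2 = DHG/ABFCE/- → run D
t=17: L0/L1/L2 = DHG/ABFCE/- → run D
t=18: L0/L1/L2 = HG/ABFCED/- → run H
t=19: L0/L1/L2 = HG/ABFCED/- → run H
t=20: L0/L1/L2 = HG/ABFCED/- → run H
t=21: L0/L1/L2 = G/ABFCED/- → run G
t=22: L0/L1/L2 = G/ABFCED/- → run G
t=23: L0/L1/L2 = G/ABFCED/- → run G
t=24: L0/L1/L2 = -/ABFCEDG/- → run A
t=25: L0/L1/L2 = -/ABFCEDG/- → run A
t=26: L0/L1/L2 = -/ABFCEDG/- → run A
t=27: L0/L1/L2 = -/ABFCEDG/- → run A
t=28: L0/L1/L2 = -/ABFCEDG/- → run A
t=29: L0/L1/L2 = -/BFCEDG/- → run B
t=30: L0/L1/L2 = -/BFCEDG/- → run B
t=31: L0/L1/L2 = -/FCEDG/- → run F
t=32: L0/L1/L2 = -/FCEDG/- → run F
t=33: L0/L1/L2 = -/FCEDG/- → run F
t=34: L0/L1/L2 = -/CEDG/- → run C
t=35: L0/L1/L2 = -/EDG/- → run E
t=36: L0/L1/L2 = -/EDG/- → run E
t=37: L0/L1/L2 = -/EDG/- → run E
t=38: L0/L1/L2 = -/DG/- → run D
t=39: L0/L1/L2 = -/DG/- → run D
t=40: L0/L1/L2 = -/DG/- → run D
t=41: L0/L1/L2 = -/DG/- → run D
t=42: L0/L1/L2 = -/DG/- → run D
t=43: L0/L1/L2 = -/G/- → run G
t=44: L0/L1/L2 = -/G/- → run G
t=45: (idle)
t=46: (idle)
t=47: (idle)
t=48: (idle)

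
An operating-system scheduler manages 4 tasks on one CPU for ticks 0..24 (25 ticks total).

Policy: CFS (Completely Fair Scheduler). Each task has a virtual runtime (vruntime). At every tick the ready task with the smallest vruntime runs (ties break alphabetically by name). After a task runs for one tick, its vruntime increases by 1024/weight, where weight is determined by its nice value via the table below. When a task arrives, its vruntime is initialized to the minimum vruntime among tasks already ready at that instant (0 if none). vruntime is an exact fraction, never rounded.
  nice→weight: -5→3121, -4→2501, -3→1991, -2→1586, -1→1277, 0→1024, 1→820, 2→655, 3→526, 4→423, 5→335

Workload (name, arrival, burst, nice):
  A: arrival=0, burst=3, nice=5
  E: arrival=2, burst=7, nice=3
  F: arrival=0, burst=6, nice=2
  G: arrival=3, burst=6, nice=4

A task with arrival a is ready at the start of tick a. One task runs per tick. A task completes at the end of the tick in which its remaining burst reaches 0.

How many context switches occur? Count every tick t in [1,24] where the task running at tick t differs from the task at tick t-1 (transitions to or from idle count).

t=0: vr[A=0 F=0] → run A
t=1: vr[A=1024/335 F=0] → run F
t=2: vr[A=1024/335 E=1024/655 F=1024/655] → run E
t=3: vr[A=1024/335 E=604672/172265 F=1024/655 G=1024/655] → run F
t=4: vr[A=1024/335 E=604672/172265 F=2048/655 G=1024/655] → run G
t=5: vr[A=1024/335 E=604672/172265 F=2048/655 G=1103872/277065] → run A
t=6: vr[A=2048/335 E=604672/172265 F=2048/655 G=1103872/277065] → run F
t=7: vr[A=2048/335 E=604672/172265 F=3072/655 G=1103872/277065] → run E
t=8: vr[A=2048/335 E=940032/172265 F=3072/655 G=1103872/277065] → run G
t=9: vr[A=2048/335 E=940032/172265 F=3072/655 G=1774592/277065] → run F
t=10: vr[A=2048/335 E=940032/172265 F=4096/655 G=1774592/277065] → run E
t=11: vr[A=2048/335 E=1275392/172265 F=4096/655 G=1774592/277065] → run A
t=12: vr[E=1275392/172265 F=4096/655 G=1774592/277065] → run F
t=13: vr[E=1275392/172265 F=1024/131 G=1774592/277065] → run G
t=14: vr[E=1275392/172265 F=1024/131 G=815104/92355] → run E
t=15: vr[E=1610752/172265 F=1024/131 G=815104/92355] → run F
t=16: vr[E=1610752/172265 G=815104/92355] → run G
t=17: vr[E=1610752/172265 G=3116032/277065] → run E
t=18: vr[E=1946112/172265 G=3116032/277065] → run G
t=19: vr[E=1946112/172265 G=3786752/277065] → run E
t=20: vr[E=2281472/172265 G=3786752/277065] → run E
t=21: vr[G=3786752/277065] → run G
t=22: (idle)
t=23: (idle)
t=24: (idle)

context switches = 21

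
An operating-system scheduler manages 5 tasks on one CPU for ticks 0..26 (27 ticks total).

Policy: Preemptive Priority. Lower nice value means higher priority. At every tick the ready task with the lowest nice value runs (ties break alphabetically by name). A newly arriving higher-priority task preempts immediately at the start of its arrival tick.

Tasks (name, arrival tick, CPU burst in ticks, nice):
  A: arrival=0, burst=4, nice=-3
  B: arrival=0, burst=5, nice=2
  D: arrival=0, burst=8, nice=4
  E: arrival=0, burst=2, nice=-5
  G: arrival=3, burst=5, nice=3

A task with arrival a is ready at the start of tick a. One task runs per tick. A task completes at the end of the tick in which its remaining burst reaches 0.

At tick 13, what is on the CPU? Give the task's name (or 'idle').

t=0: ready={A,B,D,E} → run E
t=1: ready={A,B,D,E} → run E
t=2: ready={A,B,D} → run A
t=3: ready={A,B,D,G} → run A
t=4: ready={A,B,D,G} → run A
t=5: ready={A,B,D,G} → run A
t=6: ready={B,D,G} → run B
t=7: ready={B,D,G} → run B
t=8: ready={B,D,G} → run B
t=9: ready={B,D,G} → run B
t=10: ready={B,D,G} → run B
t=11: ready={D,G} → run G
t=12: ready={D,G} → run G
t=13: ready={D,G} → run G
t=14: ready={D,G} → run G
t=15: ready={D,G} → run G
t=16: ready={D} → run D
t=17: ready={D} → run D
t=18: ready={D} → run D
t=19: ready={D} → run D
t=20: ready={D} → run D
t=21: ready={D} → run D
t=22: ready={D} → run D
t=23: ready={D} → run D
t=24: (idle)
t=25: (idle)
t=26: (idle)

running at tick 13 = G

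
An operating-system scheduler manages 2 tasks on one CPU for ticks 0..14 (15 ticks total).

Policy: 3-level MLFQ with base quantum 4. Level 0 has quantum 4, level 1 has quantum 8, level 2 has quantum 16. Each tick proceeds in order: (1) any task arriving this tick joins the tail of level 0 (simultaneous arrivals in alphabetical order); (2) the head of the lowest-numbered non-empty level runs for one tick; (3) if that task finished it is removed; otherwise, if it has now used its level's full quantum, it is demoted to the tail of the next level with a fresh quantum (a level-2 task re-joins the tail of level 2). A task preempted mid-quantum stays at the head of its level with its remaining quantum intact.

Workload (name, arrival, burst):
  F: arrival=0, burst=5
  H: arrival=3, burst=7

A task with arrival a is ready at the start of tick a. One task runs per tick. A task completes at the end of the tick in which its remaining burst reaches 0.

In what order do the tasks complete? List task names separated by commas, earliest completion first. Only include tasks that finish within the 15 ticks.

completion order = F, H

t=0: L0/L1/L2 = F/-/- → run F
t=1: L0/L1/L2 = F/-/- → run F
t=2: L0/L1/L2 = F/-/- → run F
t=3: L0/L1/L2 = FH/-/- → run F
t=4: L0/L1/L2 = H/F/- → run H
t=5: L0/L1/L2 = H/F/- → run H
t=6: L0/L1/L2 = H/F/- → run H
t=7: L0/L1/L2 = H/F/- → run H
t=8: L0/L1/L2 = -/FH/- → run F
t=9: L0/L1/L2 = -/H/- → run H
t=10: L0/L1/L2 = -/H/- → run H
t=11: L0/L1/L2 = -/H/- → run H
t=12: (idle)
t=13: (idle)
t=14: (idle)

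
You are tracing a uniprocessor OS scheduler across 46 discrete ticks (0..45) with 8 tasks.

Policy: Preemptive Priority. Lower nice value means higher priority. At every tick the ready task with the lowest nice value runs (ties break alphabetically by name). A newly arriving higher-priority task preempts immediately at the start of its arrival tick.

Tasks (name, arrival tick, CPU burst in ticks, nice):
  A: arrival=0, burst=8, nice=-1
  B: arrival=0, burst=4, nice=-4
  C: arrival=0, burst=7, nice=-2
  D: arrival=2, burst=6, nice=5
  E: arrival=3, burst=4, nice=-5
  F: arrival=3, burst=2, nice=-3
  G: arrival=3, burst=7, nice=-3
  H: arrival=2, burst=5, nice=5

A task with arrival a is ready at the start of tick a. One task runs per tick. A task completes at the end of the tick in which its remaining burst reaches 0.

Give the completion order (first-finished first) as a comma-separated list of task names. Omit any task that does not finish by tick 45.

completion order = E, B, F, G, C, A, D, H

t=0: ready={A,B,C} → run B
t=1: ready={A,B,C} → run B
t=2: ready={A,B,C,D,H} → run B
t=3: ready={A,B,C,D,E,F,G,H} → run E
t=4: ready={A,B,C,D,E,F,G,H} → run E
t=5: ready={A,B,C,D,E,F,G,H} → run E
t=6: ready={A,B,C,D,E,F,G,H} → run E
t=7: ready={A,B,C,D,F,G,H} → run B
t=8: ready={A,C,D,F,G,H} → run F
t=9: ready={A,C,D,F,G,H} → run F
t=10: ready={A,C,D,G,H} → run G
t=11: ready={A,C,D,G,H} → run G
t=12: ready={A,C,D,G,H} → run G
t=13: ready={A,C,D,G,H} → run G
t=14: ready={A,C,D,G,H} → run G
t=15: ready={A,C,D,G,H} → run G
t=16: ready={A,C,D,G,H} → run G
t=17: ready={A,C,D,H} → run C
t=18: ready={A,C,D,H} → run C
t=19: ready={A,C,D,H} → run C
t=20: ready={A,C,D,H} → run C
t=21: ready={A,C,D,H} → run C
t=22: ready={A,C,D,H} → run C
t=23: ready={A,C,D,H} → run C
t=24: ready={A,D,H} → run A
t=25: ready={A,D,H} → run A
t=26: ready={A,D,H} → run A
t=27: ready={A,D,H} → run A
t=28: ready={A,D,H} → run A
t=29: ready={A,D,H} → run A
t=30: ready={A,D,H} → run A
t=31: ready={A,D,H} → run A
t=32: ready={D,H} → run D
t=33: ready={D,H} → run D
t=34: ready={D,H} → run D
t=35: ready={D,H} → run D
t=36: ready={D,H} → run D
t=37: ready={D,H} → run D
t=38: ready={H} → run H
t=39: ready={H} → run H
t=40: ready={H} → run H
t=41: ready={H} → run H
t=42: ready={H} → run H
t=43: (idle)
t=44: (idle)
t=45: (idle)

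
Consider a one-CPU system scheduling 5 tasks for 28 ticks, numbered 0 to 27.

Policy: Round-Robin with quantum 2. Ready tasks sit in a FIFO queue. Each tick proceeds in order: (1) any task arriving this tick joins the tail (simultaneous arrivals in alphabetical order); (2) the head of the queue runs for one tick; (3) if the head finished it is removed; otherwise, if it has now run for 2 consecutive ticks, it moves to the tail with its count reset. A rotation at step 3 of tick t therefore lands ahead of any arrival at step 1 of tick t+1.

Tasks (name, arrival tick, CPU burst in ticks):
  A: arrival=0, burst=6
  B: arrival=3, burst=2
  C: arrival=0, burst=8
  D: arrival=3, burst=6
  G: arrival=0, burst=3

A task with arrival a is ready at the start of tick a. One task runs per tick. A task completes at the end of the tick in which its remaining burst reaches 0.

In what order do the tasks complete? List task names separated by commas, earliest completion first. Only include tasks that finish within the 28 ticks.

t=0: queue=[A,C,G] q_used=0 → run A
t=1: queue=[A,C,G] q_used=1 → run A
t=2: queue=[C,G,A] q_used=0 → run C
t=3: queue=[C,G,A,B,D] q_used=1 → run C
t=4: queue=[G,A,B,D,C] q_used=0 → run G
t=5: queue=[G,A,B,D,C] q_used=1 → run G
t=6: queue=[A,B,D,C,G] q_used=0 → run A
t=7: queue=[A,B,D,C,G] q_used=1 → run A
t=8: queue=[B,D,C,G,A] q_used=0 → run B
t=9: queue=[B,D,C,G,A] q_used=1 → run B
t=10: queue=[D,C,G,A] q_used=0 → run D
t=11: queue=[D,C,G,A] q_used=1 → run D
t=12: queue=[C,G,A,D] q_used=0 → run C
t=13: queue=[C,G,A,D] q_used=1 → run C
t=14: queue=[G,A,D,C] q_used=0 → run G
t=15: queue=[A,D,C] q_used=0 → run A
t=16: queue=[A,D,C] q_used=1 → run A
t=17: queue=[D,C] q_used=0 → run D
t=18: queue=[D,C] q_used=1 → run D
t=19: queue=[C,D] q_used=0 → run C
t=20: queue=[C,D] q_used=1 → run C
t=21: queue=[D,C] q_used=0 → run D
t=22: queue=[D,C] q_used=1 → run D
t=23: queue=[C] q_used=0 → run C
t=24: queue=[C] q_used=1 → run C
t=25: (idle)
t=26: (idle)
t=27: (idle)

completion order = B, G, A, D, C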